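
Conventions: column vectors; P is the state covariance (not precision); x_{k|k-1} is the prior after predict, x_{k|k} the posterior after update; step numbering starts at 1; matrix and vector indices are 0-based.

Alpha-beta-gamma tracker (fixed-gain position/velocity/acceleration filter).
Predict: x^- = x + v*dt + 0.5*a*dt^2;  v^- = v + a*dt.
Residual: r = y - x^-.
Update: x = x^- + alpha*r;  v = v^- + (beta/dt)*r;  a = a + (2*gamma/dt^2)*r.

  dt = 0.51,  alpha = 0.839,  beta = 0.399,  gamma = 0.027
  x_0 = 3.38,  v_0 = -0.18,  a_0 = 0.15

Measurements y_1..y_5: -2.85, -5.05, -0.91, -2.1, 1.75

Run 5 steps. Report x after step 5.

step 1: x_pred=3.3077  r=-6.1577  x^+=-1.8586  v^+=-4.9210  a^+=-1.1284
step 2: x_pred=-4.5151  r=-0.5349  x^+=-4.9639  v^+=-5.9150  a^+=-1.2395
step 3: x_pred=-8.1417  r=7.2317  x^+=-2.0743  v^+=-0.8894  a^+=0.2619
step 4: x_pred=-2.4938  r=0.3938  x^+=-2.1634  v^+=-0.4477  a^+=0.3437
step 5: x_pred=-2.3470  r=4.0970  x^+=1.0904  v^+=2.9329  a^+=1.1943

x_post = 1.0904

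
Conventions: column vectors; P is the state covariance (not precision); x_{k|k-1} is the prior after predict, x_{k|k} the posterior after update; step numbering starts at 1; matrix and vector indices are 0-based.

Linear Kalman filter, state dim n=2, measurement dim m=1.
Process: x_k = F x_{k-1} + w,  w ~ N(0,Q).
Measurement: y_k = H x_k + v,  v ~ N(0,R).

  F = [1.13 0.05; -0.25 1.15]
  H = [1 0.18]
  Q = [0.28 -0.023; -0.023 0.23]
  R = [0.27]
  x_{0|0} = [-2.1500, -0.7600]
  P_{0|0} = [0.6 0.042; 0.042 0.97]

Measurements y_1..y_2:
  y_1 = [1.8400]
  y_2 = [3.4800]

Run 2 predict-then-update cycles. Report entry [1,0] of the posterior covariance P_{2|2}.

P_post[1,0] = -0.3820

step 1: x^-=[-2.4675, -0.3365]  P^-=[1.0533 -0.0827; -0.0827 1.5262]  S=[1.3430]  K=[0.7732; 0.1430]  nu=[4.3681]  x^+=[0.9100, 0.2881]  P^+=[0.2504 -0.2312; -0.2312 1.4987]
step 2: x^-=[1.0427, 0.1038]  P^-=[0.5773 -0.3051; -0.3051 2.3606]  S=[0.8140]  K=[0.6418; 0.1472]  nu=[2.4186]  x^+=[2.5950, 0.4599]  P^+=[0.2420 -0.3820; -0.3820 2.3430]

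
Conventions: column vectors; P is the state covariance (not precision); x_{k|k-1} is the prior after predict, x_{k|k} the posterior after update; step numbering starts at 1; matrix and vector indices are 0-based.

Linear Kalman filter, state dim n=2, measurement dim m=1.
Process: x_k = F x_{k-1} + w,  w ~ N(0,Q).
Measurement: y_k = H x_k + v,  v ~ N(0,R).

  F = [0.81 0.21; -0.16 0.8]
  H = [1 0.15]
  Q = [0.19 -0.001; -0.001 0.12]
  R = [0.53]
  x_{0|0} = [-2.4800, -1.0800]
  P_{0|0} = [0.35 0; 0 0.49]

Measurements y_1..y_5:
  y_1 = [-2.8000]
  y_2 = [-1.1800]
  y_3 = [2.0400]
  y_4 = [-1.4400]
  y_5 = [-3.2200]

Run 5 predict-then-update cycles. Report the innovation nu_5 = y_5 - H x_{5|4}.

step 1: x^-=[-2.2356, -0.4672]  P^-=[0.4412 0.0360; 0.0360 0.4426]  S=[0.9920]  K=[0.4502; 0.1032]  nu=[-0.4943]  x^+=[-2.4582, -0.5182]  P^+=[0.2401 -0.0101; -0.0101 0.4320]
step 2: x^-=[-2.0999, -0.0213]  P^-=[0.3632 0.0342; 0.0342 0.4052]  S=[0.9126]  K=[0.4036; 0.1041]  nu=[0.9231]  x^+=[-1.7274, 0.0749]  P^+=[0.2145 -0.0041; -0.0041 0.3953]
step 3: x^-=[-1.3834, 0.3363]  P^-=[0.3468 0.0351; 0.0351 0.3796]  S=[0.8958]  K=[0.3930; 0.1027]  nu=[3.3730]  x^+=[-0.0579, 0.6827]  P^+=[0.2084 -0.0011; -0.0011 0.3701]
step 4: x^-=[0.0964, 0.5555]  P^-=[0.3427 0.0335; 0.0335 0.3625]  S=[0.8909]  K=[0.3903; 0.0986]  nu=[-1.6198]  x^+=[-0.5358, 0.3957]  P^+=[0.2070 -0.0008; -0.0008 0.3538]
step 5: x^-=[-0.3509, 0.4023]  P^-=[0.3411 0.0311; 0.0311 0.3519]  S=[0.8884]  K=[0.3892; 0.0945]  nu=[-2.9295]  x^+=[-1.4912, 0.1256]  P^+=[0.2065 -0.0015; -0.0015 0.3440]

innov = [-2.9295]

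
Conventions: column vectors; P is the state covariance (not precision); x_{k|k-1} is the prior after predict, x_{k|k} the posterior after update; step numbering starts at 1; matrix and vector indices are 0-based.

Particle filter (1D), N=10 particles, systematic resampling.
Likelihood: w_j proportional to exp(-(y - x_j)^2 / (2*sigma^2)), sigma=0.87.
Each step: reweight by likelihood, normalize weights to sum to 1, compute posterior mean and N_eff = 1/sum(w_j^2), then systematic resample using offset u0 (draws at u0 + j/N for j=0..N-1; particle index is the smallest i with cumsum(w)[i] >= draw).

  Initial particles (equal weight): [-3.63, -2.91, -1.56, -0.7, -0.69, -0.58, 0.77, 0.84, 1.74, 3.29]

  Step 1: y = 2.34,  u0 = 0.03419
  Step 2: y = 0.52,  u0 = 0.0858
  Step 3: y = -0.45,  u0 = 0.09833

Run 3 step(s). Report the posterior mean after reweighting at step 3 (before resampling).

step 1: w=[0.0000, 0.0000, 0.0000, 0.0013, 0.0013, 0.0020, 0.1109, 0.1278, 0.4454, 0.3113]  mean=1.9888  Neff=3.0872  idx=[6, 7, 7, 8, 8, 8, 8, 9, 9, 9]
step 2: w=[0.2209, 0.2151, 0.2151, 0.0861, 0.0861, 0.0861, 0.0861, 0.0014, 0.0014, 0.0014]  mean=1.1452  Neff=5.8466  idx=[0, 0, 1, 1, 2, 2, 3, 4, 5, 6]
step 3: w=[0.1663, 0.1663, 0.1481, 0.1481, 0.1481, 0.1481, 0.0187, 0.0187, 0.0187, 0.0187]  mean=0.8841  Neff=6.9205  idx=[0, 1, 1, 2, 3, 3, 4, 5, 5, 9]

post_mean = 0.8841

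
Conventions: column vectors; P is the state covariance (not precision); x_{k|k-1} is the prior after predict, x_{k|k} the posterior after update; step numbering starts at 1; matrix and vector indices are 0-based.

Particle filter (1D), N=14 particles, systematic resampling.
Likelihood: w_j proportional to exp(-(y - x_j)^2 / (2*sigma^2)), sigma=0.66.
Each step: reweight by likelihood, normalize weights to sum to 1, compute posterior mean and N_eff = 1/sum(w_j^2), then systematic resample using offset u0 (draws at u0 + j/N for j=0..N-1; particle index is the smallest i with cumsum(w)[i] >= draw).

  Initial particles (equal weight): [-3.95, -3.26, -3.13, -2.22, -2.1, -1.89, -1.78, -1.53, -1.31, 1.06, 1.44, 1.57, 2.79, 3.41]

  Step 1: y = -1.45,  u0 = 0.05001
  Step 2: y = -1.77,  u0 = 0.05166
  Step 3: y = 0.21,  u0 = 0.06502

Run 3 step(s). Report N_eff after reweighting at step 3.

N_eff = 6.7559

step 1: w=[0.0002, 0.0048, 0.0081, 0.1046, 0.1272, 0.1654, 0.1823, 0.2051, 0.2020, 0.0001, 0.0000, 0.0000, 0.0000, 0.0000]  mean=-1.7566  Neff=5.8573  idx=[3, 4, 4, 5, 5, 5, 6, 6, 7, 7, 7, 8, 8, 8]
step 2: w=[0.0626, 0.0697, 0.0697, 0.0776, 0.0776, 0.0776, 0.0789, 0.0789, 0.0739, 0.0739, 0.0739, 0.0619, 0.0619, 0.0619]  mean=-1.7350  Neff=13.8829  idx=[0, 1, 2, 3, 4, 5, 6, 7, 8, 9, 10, 11, 12, 13]
step 3: w=[0.0033, 0.0062, 0.0062, 0.0181, 0.0181, 0.0181, 0.0303, 0.0303, 0.0884, 0.0884, 0.0884, 0.2014, 0.2014, 0.2014]  mean=-1.4411  Neff=6.7559  idx=[5, 8, 8, 9, 10, 11, 11, 11, 12, 12, 12, 13, 13, 13]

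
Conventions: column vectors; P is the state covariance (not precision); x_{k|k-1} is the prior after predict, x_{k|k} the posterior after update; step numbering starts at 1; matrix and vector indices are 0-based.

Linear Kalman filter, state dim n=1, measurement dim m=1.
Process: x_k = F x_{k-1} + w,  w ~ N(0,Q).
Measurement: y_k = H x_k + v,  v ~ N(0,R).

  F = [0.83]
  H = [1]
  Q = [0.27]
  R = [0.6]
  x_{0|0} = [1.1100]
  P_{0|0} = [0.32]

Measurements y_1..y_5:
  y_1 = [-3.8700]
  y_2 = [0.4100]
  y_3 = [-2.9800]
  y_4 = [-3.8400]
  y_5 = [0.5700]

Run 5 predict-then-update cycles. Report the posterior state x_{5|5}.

x_post = [-0.8690]

step 1: x^-=[0.9213]  P^-=[0.4904]  S=[1.0904]  K=[0.4498]  nu=[-4.7913]  x^+=[-1.2337]  P^+=[0.2699]
step 2: x^-=[-1.0239]  P^-=[0.4559]  S=[1.0559]  K=[0.4318]  nu=[1.4339]  x^+=[-0.4048]  P^+=[0.2591]
step 3: x^-=[-0.3360]  P^-=[0.4485]  S=[1.0485]  K=[0.4277]  nu=[-2.6440]  x^+=[-1.4669]  P^+=[0.2566]
step 4: x^-=[-1.2176]  P^-=[0.4468]  S=[1.0468]  K=[0.4268]  nu=[-2.6224]  x^+=[-2.3369]  P^+=[0.2561]
step 5: x^-=[-1.9396]  P^-=[0.4464]  S=[1.0464]  K=[0.4266]  nu=[2.5096]  x^+=[-0.8690]  P^+=[0.2560]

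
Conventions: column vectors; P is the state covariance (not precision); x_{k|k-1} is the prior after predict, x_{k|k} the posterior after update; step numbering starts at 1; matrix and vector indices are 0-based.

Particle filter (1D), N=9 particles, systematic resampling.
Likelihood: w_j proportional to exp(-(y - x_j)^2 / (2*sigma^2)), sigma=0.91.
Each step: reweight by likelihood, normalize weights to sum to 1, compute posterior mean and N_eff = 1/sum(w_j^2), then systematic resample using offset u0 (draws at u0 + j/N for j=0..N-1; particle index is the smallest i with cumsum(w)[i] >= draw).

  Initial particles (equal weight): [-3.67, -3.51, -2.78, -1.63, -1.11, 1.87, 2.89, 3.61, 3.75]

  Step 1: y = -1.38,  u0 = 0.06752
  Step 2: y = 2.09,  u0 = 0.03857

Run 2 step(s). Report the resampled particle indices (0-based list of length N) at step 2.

step 1: w=[0.0181, 0.0277, 0.1312, 0.4125, 0.4099, 0.0007, 0.0000, 0.0000, 0.0000]  mean=-1.6540  Neff=2.8055  idx=[2, 3, 3, 3, 3, 4, 4, 4, 4]
step 2: w=[0.0001, 0.0256, 0.0256, 0.0256, 0.0256, 0.2244, 0.2244, 0.2244, 0.2244]  mean=-1.1633  Neff=4.9000  idx=[2, 5, 5, 6, 6, 7, 7, 8, 8]

resampled_idx = [2, 5, 5, 6, 6, 7, 7, 8, 8]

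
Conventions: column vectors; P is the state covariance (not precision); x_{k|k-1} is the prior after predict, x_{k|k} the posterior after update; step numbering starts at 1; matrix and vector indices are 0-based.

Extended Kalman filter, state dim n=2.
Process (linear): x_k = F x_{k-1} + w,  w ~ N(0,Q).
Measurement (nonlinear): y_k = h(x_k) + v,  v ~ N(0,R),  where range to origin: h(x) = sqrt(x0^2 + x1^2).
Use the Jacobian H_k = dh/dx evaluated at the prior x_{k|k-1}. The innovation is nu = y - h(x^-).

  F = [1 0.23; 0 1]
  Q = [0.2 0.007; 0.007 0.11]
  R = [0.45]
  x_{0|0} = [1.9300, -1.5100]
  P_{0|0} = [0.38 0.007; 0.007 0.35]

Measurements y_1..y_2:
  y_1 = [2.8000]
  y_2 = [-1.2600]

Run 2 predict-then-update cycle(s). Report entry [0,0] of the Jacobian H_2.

H_jac[0,0] = 0.6532

step 1: x^-=[1.5827, -1.5100]  P^-=[0.6017 0.0945; 0.0945 0.4600]  H_jac=[0.7235 -0.6903]  S=[0.8898]  K=[0.4160; -0.2800]  nu=[0.6125]  x^+=[1.8375, -1.6815]  P^+=[0.4478 0.1981; 0.1981 0.3902]
step 2: x^-=[1.4507, -1.6815]  P^-=[0.7596 0.2949; 0.2949 0.5002]  H_jac=[0.6532 -0.7572]  S=[0.7692]  K=[0.3548; -0.2420]  nu=[-3.4809]  x^+=[0.2158, -0.8393]  P^+=[0.6627 0.3609; 0.3609 0.4552]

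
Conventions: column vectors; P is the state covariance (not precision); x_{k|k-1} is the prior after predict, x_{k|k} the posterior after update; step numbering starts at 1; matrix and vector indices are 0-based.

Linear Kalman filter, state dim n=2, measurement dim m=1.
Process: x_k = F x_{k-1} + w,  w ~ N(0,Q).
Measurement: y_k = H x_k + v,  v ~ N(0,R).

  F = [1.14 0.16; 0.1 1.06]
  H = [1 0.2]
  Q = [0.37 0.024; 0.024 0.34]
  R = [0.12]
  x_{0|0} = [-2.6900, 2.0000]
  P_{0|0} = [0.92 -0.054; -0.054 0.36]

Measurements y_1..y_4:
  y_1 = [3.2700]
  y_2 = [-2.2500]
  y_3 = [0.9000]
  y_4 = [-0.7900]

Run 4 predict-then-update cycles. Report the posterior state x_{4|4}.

x_post = [-0.7473, 1.2444]

step 1: x^-=[-2.7466, 1.8510]  P^-=[1.5551 0.1238; 0.1238 0.7422]  S=[1.7544]  K=[0.9006; 0.1552]  nu=[5.6464]  x^+=[2.3383, 2.7273]  P^+=[0.1323 -0.1214; -0.1214 0.7000]
step 2: x^-=[3.1021, 3.1248]  P^-=[0.5156 0.0092; 0.0092 1.1021]  S=[0.6834]  K=[0.7572; 0.3360]  nu=[-5.9770]  x^+=[-1.4238, 1.1165]  P^+=[0.1238 -0.1647; -0.1647 1.0250]
step 3: x^-=[-1.4445, 1.0412]  P^-=[0.4971 0.0103; 0.0103 1.4580]  S=[0.6795]  K=[0.7345; 0.4443]  nu=[2.1362]  x^+=[0.1247, 1.9903]  P^+=[0.1304 -0.2114; -0.2114 1.3238]
step 4: x^-=[0.4606, 2.1222]  P^-=[0.4963 0.0045; 0.0045 1.7839]  S=[0.6894]  K=[0.7211; 0.5240]  nu=[-1.6750]  x^+=[-0.7473, 1.2444]  P^+=[0.1377 -0.2560; -0.2560 1.5946]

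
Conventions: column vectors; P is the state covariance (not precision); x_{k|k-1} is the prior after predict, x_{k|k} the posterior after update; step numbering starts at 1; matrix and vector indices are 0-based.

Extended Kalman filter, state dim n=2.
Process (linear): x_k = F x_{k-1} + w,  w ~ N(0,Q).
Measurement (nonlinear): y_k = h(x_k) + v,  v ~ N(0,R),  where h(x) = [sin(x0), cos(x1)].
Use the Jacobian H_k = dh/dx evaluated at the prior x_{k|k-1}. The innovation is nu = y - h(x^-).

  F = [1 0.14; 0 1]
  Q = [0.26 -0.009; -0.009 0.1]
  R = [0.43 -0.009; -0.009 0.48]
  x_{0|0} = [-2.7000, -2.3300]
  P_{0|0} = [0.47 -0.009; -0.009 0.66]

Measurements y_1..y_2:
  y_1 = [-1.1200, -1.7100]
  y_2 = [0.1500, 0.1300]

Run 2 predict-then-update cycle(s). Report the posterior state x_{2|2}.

x_post = [-3.0786, -2.7410]

step 1: x^-=[-3.0262, -2.3300]  P^-=[0.7404 0.0744; 0.0744 0.7600]  H_jac=[-0.9933 0.0000; 0.0000 0.7254]  S=[1.1606 -0.0626; -0.0626 0.8799]  K=[-0.6328 0.0163; -0.0300 0.6244]  nu=[-1.0049, -1.0217]  x^+=[-2.4069, -2.9378]  P^+=[0.2741 0.0186; 0.0186 0.4136]
step 2: x^-=[-2.8182, -2.9378]  P^-=[0.5474 0.0675; 0.0675 0.5136]  H_jac=[-0.9482 0.0000; 0.0000 0.2024]  S=[0.9221 -0.0220; -0.0220 0.5010]  K=[-0.5628 0.0026; -0.0646 0.2046]  nu=[0.4678, 1.1093]  x^+=[-3.0786, -2.7410]  P^+=[0.2553 0.0312; 0.0312 0.4881]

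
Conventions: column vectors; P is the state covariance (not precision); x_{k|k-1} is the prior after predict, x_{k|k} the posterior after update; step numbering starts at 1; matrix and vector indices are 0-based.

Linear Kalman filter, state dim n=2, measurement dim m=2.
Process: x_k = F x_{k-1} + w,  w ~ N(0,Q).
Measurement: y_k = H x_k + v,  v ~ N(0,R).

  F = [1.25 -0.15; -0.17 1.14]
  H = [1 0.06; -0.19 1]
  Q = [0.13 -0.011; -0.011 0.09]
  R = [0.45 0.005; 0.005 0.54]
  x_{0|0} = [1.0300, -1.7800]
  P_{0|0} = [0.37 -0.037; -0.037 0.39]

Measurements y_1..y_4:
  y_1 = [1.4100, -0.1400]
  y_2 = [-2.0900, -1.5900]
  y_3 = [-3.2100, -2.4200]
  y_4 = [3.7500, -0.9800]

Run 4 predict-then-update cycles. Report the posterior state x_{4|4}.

step 1: x^-=[1.5545, -2.2043]  P^-=[0.7308 -0.2100; -0.2100 0.6219]  S=[1.1578 -0.3041; -0.3041 1.2681]  K=[0.5849 -0.1348; -0.0129 0.5188]  nu=[-0.0122, 2.3597]  x^+=[1.2292, -0.9800]  P^+=[0.2637 -0.0198; -0.0198 0.2763]
step 2: x^-=[1.6835, -1.3261]  P^-=[0.5557 -0.1430; -0.1430 0.4644]  S=[0.9902 -0.2141; -0.2141 1.0788]  K=[0.5252 -0.1262; -0.0185 0.4520]  nu=[-3.6939, 0.0560]  x^+=[-0.2638, -1.2323]  P^+=[0.2370 -0.0205; -0.0205 0.2401]
step 3: x^-=[-0.1448, -1.3600]  P^-=[0.5133 -0.1321; -0.1321 0.4168]  S=[0.9490 -0.1981; -0.1981 1.0255]  K=[0.5062 -0.1261; -0.0239 0.4263]  nu=[-2.9836, -1.0875]  x^+=[-1.5181, -1.7524]  P^+=[0.2285 -0.0222; -0.0222 0.2259]
step 4: x^-=[-1.6347, -1.7397]  P^-=[0.5004 -0.1303; -0.1303 0.3987]  S=[0.9362 -0.1950; -0.1950 1.0063]  K=[0.4997 -0.1272; -0.0271 0.4156]  nu=[5.4891, 0.4491]  x^+=[1.0510, -1.7017]  P^+=[0.2256 -0.0233; -0.0233 0.2199]

x_post = [1.0510, -1.7017]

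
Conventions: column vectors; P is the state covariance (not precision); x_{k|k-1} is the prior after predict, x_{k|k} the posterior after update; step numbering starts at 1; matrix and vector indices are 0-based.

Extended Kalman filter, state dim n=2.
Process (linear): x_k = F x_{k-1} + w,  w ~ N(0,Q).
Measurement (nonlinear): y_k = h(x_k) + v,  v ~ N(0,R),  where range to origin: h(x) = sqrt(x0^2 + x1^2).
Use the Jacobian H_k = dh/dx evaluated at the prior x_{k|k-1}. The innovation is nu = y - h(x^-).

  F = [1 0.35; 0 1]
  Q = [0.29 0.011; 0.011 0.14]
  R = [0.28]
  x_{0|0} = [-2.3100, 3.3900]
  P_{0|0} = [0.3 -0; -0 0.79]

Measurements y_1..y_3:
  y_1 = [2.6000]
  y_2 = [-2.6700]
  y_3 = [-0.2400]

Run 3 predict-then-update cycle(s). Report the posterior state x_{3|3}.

step 1: x^-=[-1.1235, 3.3900]  P^-=[0.6868 0.2875; 0.2875 0.9300]  H_jac=[-0.3146 0.9492]  S=[1.0142]  K=[0.0561; 0.7812]  nu=[-0.9713]  x^+=[-1.1779, 2.6312]  P^+=[0.6836 0.2431; 0.2431 0.3110]
step 2: x^-=[-0.2570, 2.6312]  P^-=[1.1818 0.3629; 0.3629 0.4510]  H_jac=[-0.0972 0.9953]  S=[0.6677]  K=[0.3689; 0.6194]  nu=[-5.3137]  x^+=[-2.2173, -0.6603]  P^+=[1.0910 0.2104; 0.2104 0.1948]
step 3: x^-=[-2.4484, -0.6603]  P^-=[1.5521 0.2895; 0.2895 0.3348]  H_jac=[-0.9655 -0.2604]  S=[1.8952]  K=[-0.8305; -0.1935]  nu=[-2.7759]  x^+=[-0.1430, -0.1231]  P^+=[0.2449 -0.0150; -0.0150 0.2638]

x_post = [-0.1430, -0.1231]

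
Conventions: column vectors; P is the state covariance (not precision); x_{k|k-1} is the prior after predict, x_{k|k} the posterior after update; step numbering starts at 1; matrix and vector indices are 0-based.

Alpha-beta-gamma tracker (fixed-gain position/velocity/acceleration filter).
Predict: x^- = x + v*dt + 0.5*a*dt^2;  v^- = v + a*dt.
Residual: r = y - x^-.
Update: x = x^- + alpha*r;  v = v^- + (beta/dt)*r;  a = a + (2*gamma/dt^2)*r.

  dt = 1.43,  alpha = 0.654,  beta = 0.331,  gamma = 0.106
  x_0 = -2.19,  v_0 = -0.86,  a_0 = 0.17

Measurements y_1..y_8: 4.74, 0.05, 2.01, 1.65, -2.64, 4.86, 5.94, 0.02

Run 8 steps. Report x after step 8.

step 1: x_pred=-3.2460  r=7.9860  x^+=1.9768  v^+=1.2316  a^+=0.9979
step 2: x_pred=4.7584  r=-4.7084  x^+=1.6791  v^+=1.5688  a^+=0.5098
step 3: x_pred=4.4437  r=-2.4337  x^+=2.8521  v^+=1.7345  a^+=0.2575
step 4: x_pred=5.5956  r=-3.9456  x^+=3.0152  v^+=1.1894  a^+=-0.1516
step 5: x_pred=4.5611  r=-7.2011  x^+=-0.1484  v^+=-0.6942  a^+=-0.8981
step 6: x_pred=-2.0594  r=6.9194  x^+=2.4659  v^+=-0.3769  a^+=-0.1808
step 7: x_pred=1.7422  r=4.1978  x^+=4.4875  v^+=0.3363  a^+=0.2544
step 8: x_pred=5.2286  r=-5.2086  x^+=1.8222  v^+=-0.5055  a^+=-0.2856

x_post = 1.8222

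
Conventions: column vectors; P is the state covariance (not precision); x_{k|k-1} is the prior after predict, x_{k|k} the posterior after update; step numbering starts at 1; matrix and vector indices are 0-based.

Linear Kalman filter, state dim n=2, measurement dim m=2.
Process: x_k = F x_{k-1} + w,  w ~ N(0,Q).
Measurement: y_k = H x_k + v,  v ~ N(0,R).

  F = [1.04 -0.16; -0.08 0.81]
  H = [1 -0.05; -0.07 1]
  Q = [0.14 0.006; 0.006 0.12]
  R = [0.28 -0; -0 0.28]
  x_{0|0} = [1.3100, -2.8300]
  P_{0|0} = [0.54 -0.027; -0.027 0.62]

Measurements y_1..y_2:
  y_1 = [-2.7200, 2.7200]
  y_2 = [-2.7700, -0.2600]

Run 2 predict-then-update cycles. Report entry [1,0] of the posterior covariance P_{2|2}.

P_post[1,0] = 0.0010

step 1: x^-=[1.8152, -2.3971]  P^-=[0.7489 -0.1424; -0.1424 0.5337]  S=[1.0445 -0.2220; -0.2220 0.8373]  K=[0.7147 -0.0432; -0.0253 0.6426]  nu=[-4.6551, 5.2442]  x^+=[-1.7380, 1.0906]  P^+=[0.2002 0.0019; 0.0019 0.1801]
step 2: x^-=[-1.9820, 1.0224]  P^-=[0.3605 -0.0323; -0.0323 0.2392]  S=[0.6443 -0.0697; -0.0697 0.5255]  K=[0.5582 -0.0356; -0.0194 0.4569]  nu=[-0.7369, -1.4212]  x^+=[-2.3427, 0.3874]  P^+=[0.1563 0.0010; 0.0010 0.1280]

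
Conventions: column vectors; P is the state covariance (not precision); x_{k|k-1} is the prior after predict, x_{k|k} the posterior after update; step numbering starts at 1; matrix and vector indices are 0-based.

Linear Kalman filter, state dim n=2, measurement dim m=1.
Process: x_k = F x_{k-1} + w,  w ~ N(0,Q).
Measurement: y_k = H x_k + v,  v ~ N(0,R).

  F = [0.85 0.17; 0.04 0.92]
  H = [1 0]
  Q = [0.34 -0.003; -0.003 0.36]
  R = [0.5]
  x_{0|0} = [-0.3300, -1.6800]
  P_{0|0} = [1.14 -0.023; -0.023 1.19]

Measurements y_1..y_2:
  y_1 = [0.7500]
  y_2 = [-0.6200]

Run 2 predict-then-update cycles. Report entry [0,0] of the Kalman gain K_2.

K[0,0] = 0.5655

step 1: x^-=[-0.5661, -1.5588]  P^-=[1.1914 0.2037; 0.2037 1.3673]  S=[1.6914]  K=[0.7044; 0.1205]  nu=[1.3161]  x^+=[0.3609, -1.4003]  P^+=[0.3522 0.0602; 0.0602 1.3428]
step 2: x^-=[0.0688, -1.2738]  P^-=[0.6507 0.2665; 0.2665 1.5015]  S=[1.1507]  K=[0.5655; 0.2316]  nu=[-0.6888]  x^+=[-0.3207, -1.4333]  P^+=[0.2827 0.1158; 0.1158 1.4398]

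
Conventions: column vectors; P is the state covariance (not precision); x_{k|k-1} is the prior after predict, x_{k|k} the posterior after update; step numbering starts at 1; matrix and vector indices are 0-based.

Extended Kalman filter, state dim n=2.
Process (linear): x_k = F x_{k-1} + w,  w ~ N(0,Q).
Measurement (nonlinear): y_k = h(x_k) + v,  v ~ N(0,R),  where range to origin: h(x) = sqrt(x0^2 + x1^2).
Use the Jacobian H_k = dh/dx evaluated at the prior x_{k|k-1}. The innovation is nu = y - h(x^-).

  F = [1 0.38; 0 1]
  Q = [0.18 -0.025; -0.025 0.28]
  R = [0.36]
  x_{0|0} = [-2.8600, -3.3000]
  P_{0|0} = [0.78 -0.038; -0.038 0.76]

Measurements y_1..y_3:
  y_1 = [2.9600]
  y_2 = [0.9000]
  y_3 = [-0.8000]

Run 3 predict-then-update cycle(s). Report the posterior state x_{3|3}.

step 1: x^-=[-4.1140, -3.3000]  P^-=[1.0409 0.2258; 0.2258 1.0400]  H_jac=[-0.7801 -0.6257]  S=[1.6209]  K=[-0.5881; -0.5101]  nu=[-2.3140]  x^+=[-2.7532, -2.1196]  P^+=[0.4803 -0.2605; -0.2605 0.6182]
step 2: x^-=[-3.5587, -2.1196]  P^-=[0.5516 -0.0505; -0.0505 0.8982]  H_jac=[-0.8592 -0.5117]  S=[0.9579]  K=[-0.4677; -0.4345]  nu=[-3.2421]  x^+=[-2.0422, -0.7110]  P^+=[0.3420 -0.2452; -0.2452 0.7174]
step 3: x^-=[-2.3124, -0.7110]  P^-=[0.4393 0.0024; 0.0024 0.9974]  H_jac=[-0.9558 -0.2939]  S=[0.8488]  K=[-0.4955; -0.3480]  nu=[-3.2192]  x^+=[-0.7173, 0.4093]  P^+=[0.2309 -0.1440; -0.1440 0.8946]

x_post = [-0.7173, 0.4093]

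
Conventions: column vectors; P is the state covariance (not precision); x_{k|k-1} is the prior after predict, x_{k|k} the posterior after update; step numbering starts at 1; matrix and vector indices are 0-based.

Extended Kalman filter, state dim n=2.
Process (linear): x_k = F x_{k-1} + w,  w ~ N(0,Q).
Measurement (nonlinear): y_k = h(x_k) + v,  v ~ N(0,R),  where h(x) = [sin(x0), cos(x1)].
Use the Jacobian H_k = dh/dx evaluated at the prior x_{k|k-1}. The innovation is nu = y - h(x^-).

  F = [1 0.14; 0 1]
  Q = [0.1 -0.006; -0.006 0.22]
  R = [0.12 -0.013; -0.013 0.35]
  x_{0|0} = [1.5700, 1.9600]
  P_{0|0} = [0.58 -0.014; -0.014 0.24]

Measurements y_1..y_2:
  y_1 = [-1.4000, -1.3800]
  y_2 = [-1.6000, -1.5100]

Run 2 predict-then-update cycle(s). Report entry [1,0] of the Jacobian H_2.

H_jac[1,0] = 0.0000

step 1: x^-=[1.8444, 1.9600]  P^-=[0.6808 0.0136; 0.0136 0.4600]  H_jac=[-0.2702 0.0000; 0.0000 -0.9252]  S=[0.1697 -0.0096; -0.0096 0.7438]  K=[-1.0857 -0.0309; -0.0541 -0.5729]  nu=[-2.3628, -1.0005]  x^+=[4.4406, 2.6610]  P^+=[0.4807 -0.0036; -0.0036 0.2160]
step 2: x^-=[4.8132, 2.6610]  P^-=[0.5839 0.0207; 0.0207 0.4360]  H_jac=[0.1006 0.0000; 0.0000 -0.4623]  S=[0.1259 -0.0140; -0.0140 0.4432]  K=[0.4658 -0.0069; -0.0340 -0.4559]  nu=[-0.6051, -0.6233]  x^+=[4.5356, 2.9657]  P^+=[0.5565 0.0183; 0.0183 0.3442]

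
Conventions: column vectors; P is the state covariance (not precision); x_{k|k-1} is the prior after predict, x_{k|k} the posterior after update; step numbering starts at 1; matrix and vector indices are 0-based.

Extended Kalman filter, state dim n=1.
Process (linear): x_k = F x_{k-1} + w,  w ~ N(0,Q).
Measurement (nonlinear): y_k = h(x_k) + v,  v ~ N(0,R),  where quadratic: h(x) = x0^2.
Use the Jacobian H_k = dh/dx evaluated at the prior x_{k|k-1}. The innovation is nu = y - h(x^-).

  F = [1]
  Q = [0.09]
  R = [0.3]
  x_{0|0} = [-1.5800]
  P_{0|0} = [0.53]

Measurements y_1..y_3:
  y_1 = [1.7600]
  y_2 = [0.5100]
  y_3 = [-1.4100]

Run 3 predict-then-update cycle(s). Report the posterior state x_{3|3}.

x_post = [-0.2533]

step 1: x^-=[-1.5800]  P^-=[0.6200]  H_jac=[-3.1600]  S=[6.4911]  K=[-0.3018]  nu=[-0.7364]  x^+=[-1.3577]  P^+=[0.0287]
step 2: x^-=[-1.3577]  P^-=[0.1187]  H_jac=[-2.7155]  S=[1.1749]  K=[-0.2742]  nu=[-1.3334]  x^+=[-0.9921]  P^+=[0.0303]
step 3: x^-=[-0.9921]  P^-=[0.1203]  H_jac=[-1.9841]  S=[0.7736]  K=[-0.3085]  nu=[-2.3942]  x^+=[-0.2533]  P^+=[0.0467]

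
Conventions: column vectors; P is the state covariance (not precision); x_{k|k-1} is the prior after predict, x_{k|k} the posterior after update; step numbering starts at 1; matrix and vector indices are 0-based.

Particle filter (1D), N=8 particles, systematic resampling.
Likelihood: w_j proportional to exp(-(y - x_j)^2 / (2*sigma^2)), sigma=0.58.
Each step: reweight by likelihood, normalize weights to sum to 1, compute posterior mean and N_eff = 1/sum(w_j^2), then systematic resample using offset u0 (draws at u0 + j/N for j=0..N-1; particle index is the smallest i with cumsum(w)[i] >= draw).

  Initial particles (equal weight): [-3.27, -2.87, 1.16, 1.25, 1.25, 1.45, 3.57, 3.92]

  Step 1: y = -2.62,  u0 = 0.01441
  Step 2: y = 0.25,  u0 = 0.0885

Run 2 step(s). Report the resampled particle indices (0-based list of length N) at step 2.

resampled_idx = [3, 4, 4, 5, 5, 6, 7, 7]

step 1: w=[0.3693, 0.6307, 0.0000, 0.0000, 0.0000, 0.0000, 0.0000, 0.0000]  mean=-3.0177  Neff=1.8721  idx=[0, 0, 0, 1, 1, 1, 1, 1]
step 2: w=[0.0038, 0.0038, 0.0038, 0.1977, 0.1977, 0.1977, 0.1977, 0.1977]  mean=-2.8746  Neff=5.1153  idx=[3, 4, 4, 5, 5, 6, 7, 7]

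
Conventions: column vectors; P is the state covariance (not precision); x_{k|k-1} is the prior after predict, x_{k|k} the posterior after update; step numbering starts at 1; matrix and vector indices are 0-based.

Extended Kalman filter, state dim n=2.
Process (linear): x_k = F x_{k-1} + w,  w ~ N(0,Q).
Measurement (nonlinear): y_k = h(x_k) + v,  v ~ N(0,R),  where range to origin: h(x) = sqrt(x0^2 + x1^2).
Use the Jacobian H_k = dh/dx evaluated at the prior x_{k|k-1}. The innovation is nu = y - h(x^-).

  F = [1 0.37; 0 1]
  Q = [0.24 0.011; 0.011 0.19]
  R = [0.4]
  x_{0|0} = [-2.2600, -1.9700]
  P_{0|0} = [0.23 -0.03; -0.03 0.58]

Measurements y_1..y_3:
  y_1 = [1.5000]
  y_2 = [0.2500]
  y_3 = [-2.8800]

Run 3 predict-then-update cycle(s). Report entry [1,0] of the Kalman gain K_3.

step 1: x^-=[-2.9889, -1.9700]  P^-=[0.5272 0.1956; 0.1956 0.7700]  H_jac=[-0.8350 -0.5503]  S=[1.1805]  K=[-0.4641; -0.4973]  nu=[-2.0797]  x^+=[-2.0238, -0.9357]  P^+=[0.2730 -0.0768; -0.0768 0.4780]
step 2: x^-=[-2.3700, -0.9357]  P^-=[0.5216 0.1110; 0.1110 0.6680]  H_jac=[-0.9301 -0.3672]  S=[1.0172]  K=[-0.5170; -0.3427]  nu=[-2.2980]  x^+=[-1.1819, -0.1481]  P^+=[0.2497 -0.0692; -0.0692 0.5486]
step 3: x^-=[-1.2367, -0.1481]  P^-=[0.5136 0.1448; 0.1448 0.7386]  H_jac=[-0.9929 -0.1189]  S=[0.9509]  K=[-0.5543; -0.2435]  nu=[-4.1255]  x^+=[1.0502, 0.8566]  P^+=[0.2214 0.0164; 0.0164 0.6822]

K[1,0] = -0.2435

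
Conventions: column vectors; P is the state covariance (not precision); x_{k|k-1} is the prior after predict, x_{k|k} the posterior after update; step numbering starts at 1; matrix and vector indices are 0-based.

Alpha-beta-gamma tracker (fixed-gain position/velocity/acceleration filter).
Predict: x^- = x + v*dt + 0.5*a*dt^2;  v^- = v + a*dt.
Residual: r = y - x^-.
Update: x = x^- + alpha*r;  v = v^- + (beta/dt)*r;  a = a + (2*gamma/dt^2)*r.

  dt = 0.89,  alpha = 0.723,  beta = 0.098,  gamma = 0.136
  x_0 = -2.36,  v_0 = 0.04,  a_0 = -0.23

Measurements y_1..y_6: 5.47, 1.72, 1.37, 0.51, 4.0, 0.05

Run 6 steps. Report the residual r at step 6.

step 1: x_pred=-2.4155  r=7.8855  x^+=3.2857  v^+=0.7036  a^+=2.4778
step 2: x_pred=4.8932  r=-3.1732  x^+=2.5990  v^+=2.5594  a^+=1.3881
step 3: x_pred=5.4267  r=-4.0567  x^+=2.4937  v^+=3.3482  a^+=-0.0049
step 4: x_pred=5.4716  r=-4.9616  x^+=1.8844  v^+=2.7975  a^+=-1.7087
step 5: x_pred=3.6974  r=0.3026  x^+=3.9162  v^+=1.3101  a^+=-1.6048
step 6: x_pred=4.4466  r=-4.3966  x^+=1.2679  v^+=-0.6022  a^+=-3.1145

resid = -4.3966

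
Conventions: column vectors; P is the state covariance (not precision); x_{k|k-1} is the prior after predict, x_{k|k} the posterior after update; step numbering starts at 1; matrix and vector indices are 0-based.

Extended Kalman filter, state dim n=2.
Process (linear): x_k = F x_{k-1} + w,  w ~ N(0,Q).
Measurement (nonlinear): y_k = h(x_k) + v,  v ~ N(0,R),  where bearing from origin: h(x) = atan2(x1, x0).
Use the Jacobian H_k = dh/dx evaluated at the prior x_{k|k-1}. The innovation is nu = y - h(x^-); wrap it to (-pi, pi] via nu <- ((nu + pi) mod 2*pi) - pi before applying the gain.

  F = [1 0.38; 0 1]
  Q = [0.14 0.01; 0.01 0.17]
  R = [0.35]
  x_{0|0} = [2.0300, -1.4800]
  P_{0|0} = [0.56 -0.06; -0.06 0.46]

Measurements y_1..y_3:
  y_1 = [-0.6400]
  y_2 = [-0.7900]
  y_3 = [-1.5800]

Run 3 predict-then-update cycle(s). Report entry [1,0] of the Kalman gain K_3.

K[1,0] = 0.4269

step 1: x^-=[1.4676, -1.4800]  P^-=[0.7208 0.1248; 0.1248 0.6300]  H_jac=[0.3407 0.3378]  S=[0.5343]  K=[0.5385; 0.4779]  nu=[0.1496]  x^+=[1.5482, -1.4085]  P^+=[0.5659 -0.0127; -0.0127 0.5080]
step 2: x^-=[1.0129, -1.4085]  P^-=[0.7696 0.1903; 0.1903 0.6780]  H_jac=[0.4680 0.3365]  S=[0.6552]  K=[0.6473; 0.4841]  nu=[0.1573]  x^+=[1.1148, -1.3323]  P^+=[0.4950 -0.0150; -0.0150 0.5244]
step 3: x^-=[0.6085, -1.3323]  P^-=[0.6993 0.1942; 0.1942 0.6944]  H_jac=[0.6210 0.2836]  S=[0.7440]  K=[0.6578; 0.4269]  nu=[-0.4376]  x^+=[0.3206, -1.5191]  P^+=[0.3774 -0.0147; -0.0147 0.5588]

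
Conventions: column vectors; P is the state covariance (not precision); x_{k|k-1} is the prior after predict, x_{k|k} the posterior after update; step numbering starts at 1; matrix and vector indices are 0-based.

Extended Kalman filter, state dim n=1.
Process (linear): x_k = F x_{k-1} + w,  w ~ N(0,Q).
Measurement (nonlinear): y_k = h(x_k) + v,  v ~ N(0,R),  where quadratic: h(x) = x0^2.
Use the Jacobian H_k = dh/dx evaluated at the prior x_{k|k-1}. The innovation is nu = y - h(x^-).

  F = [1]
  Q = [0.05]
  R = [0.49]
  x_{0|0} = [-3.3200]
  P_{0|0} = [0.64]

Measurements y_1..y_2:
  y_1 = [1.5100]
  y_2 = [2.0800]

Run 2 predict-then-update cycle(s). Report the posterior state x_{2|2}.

x_post = [-1.6454]

step 1: x^-=[-3.3200]  P^-=[0.6900]  H_jac=[-6.6400]  S=[30.9118]  K=[-0.1482]  nu=[-9.5124]  x^+=[-1.9101]  P^+=[0.0109]
step 2: x^-=[-1.9101]  P^-=[0.0609]  H_jac=[-3.8202]  S=[1.3793]  K=[-0.1688]  nu=[-1.5686]  x^+=[-1.6454]  P^+=[0.0216]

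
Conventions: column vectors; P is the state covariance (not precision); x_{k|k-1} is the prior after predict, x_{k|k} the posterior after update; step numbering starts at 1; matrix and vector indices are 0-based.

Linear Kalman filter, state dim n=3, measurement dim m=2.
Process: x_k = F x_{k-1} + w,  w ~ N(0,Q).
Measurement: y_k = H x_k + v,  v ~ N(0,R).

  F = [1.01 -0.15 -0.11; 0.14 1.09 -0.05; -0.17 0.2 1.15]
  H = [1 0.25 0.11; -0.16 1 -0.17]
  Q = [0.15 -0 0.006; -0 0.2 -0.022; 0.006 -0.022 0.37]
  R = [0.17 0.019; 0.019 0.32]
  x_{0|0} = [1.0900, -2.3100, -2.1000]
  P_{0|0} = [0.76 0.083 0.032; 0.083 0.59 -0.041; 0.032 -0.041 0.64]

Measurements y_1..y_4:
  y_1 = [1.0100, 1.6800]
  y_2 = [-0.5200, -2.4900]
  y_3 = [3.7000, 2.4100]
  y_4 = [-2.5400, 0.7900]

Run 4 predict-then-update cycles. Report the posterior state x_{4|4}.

x_post = [-0.5190, 0.6354, -2.1263]

step 1: x^-=[1.6784, -2.2603, -3.0623]  P^-=[0.9127 0.1067 -0.1585; 0.1067 0.9468 -0.0069; -0.1585 -0.0069 1.2249]  S=[1.1748 0.2184; 0.2184 1.2852]  K=[0.8122 -0.1477; 0.1621 0.6968; 0.0059 -0.1487]  nu=[0.2335, 3.6883]  x^+=[1.3233, 0.3476, -3.6092]  P^+=[0.1620 -0.0341 -0.1658; -0.0341 0.2426 0.1295; -0.1658 0.1295 1.1969]
step 2: x^-=[1.6814, 0.7446, -4.3060]  P^-=[0.3867 -0.0506 -0.4092; -0.0506 0.4722 0.0965; -0.4092 0.0965 2.0940]  S=[0.5015 0.0707; 0.0707 0.8238]  K=[0.6715 -0.1098; 0.0772 0.5565; -0.2787 -0.2116]  nu=[-1.9138, -3.6976]  x^+=[0.8020, -1.4609, -2.9902]  P^+=[0.1610 -0.0521 -0.3266; -0.0521 0.2080 0.2164; -0.3266 0.2164 2.0098]
step 3: x^-=[1.3581, -1.3306, -3.8672]  P^-=[0.4388 -0.0593 -0.7215; -0.0593 0.4204 0.1259; -0.7215 0.1259 3.2717]  S=[0.4932 0.0797; 0.0797 0.7831]  K=[0.7118 -0.0811; 0.0374 0.5178; -0.6145 -0.3396]  nu=[3.1000, 3.3005]  x^+=[3.2969, 0.4942, -6.8930]  P^+=[0.1929 -0.0686 -0.5121; -0.0686 0.2066 0.3013; -0.5121 0.3013 2.9619]
step 4: x^-=[4.0139, 1.3449, -8.3886]  P^-=[0.5318 -0.0644 -1.0865; -0.0644 0.4101 0.1468; -1.0865 0.1468 4.6445]  S=[0.5205 0.1015; 0.1015 0.7895]  K=[0.7719 -0.0546; 0.0067 0.5000; -0.9434 -0.4727]  nu=[-5.9674, -1.3388]  x^+=[-0.5190, 0.6354, -2.1263]  P^+=[0.2279 -0.0847 -0.6961; -0.0847 0.2120 0.3849; -0.6961 0.3849 3.9143]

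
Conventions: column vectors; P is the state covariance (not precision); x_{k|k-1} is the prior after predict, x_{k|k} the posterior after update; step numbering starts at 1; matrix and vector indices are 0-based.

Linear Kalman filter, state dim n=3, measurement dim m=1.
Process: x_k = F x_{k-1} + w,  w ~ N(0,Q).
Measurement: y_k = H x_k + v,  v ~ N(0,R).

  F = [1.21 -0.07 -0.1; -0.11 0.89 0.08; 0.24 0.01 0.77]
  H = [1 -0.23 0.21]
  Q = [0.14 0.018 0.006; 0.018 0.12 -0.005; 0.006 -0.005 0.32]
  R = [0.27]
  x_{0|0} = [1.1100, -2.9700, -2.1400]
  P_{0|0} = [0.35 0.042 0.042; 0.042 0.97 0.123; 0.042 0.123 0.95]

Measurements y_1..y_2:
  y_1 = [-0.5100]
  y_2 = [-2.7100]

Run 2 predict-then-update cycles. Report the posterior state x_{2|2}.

x_post = [-1.5498, -1.6415, -1.7134]

step 1: x^-=[1.7650, -2.9366, -1.4111]  P^-=[0.6511 -0.0582 0.0650; -0.0582 0.9072 0.1435; 0.0650 0.1435 0.9211]  S=[1.0499]  K=[0.6459; -0.2254; 0.2147]  nu=[-2.6541]  x^+=[0.0507, -2.3383, -1.9809]  P^+=[0.2131 0.0947 -0.0806; 0.0947 0.8538 0.1943; -0.0806 0.1943 0.8727]
step 2: x^-=[0.4231, -2.2451, -1.5365]  P^-=[0.4711 0.0051 -0.0842; 0.0051 0.8150 0.2094; -0.0842 0.2094 0.8235]  S=[0.7626]  K=[0.5930; -0.1814; 0.0532]  nu=[-3.3268]  x^+=[-1.5498, -1.6415, -1.7134]  P^+=[0.2029 0.0872 -0.1082; 0.0872 0.7899 0.2168; -0.1082 0.2168 0.8213]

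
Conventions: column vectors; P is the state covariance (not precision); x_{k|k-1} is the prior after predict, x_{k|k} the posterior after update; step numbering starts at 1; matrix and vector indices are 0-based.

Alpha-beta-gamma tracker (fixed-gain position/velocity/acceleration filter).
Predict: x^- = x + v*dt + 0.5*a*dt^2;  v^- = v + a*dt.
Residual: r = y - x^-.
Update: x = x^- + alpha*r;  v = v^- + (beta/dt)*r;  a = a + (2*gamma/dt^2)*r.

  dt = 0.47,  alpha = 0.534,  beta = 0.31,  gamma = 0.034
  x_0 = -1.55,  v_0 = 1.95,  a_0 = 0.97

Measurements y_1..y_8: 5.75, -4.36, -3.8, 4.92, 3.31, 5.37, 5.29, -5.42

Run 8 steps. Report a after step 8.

step 1: x_pred=-0.5264  r=6.2764  x^+=2.8252  v^+=6.5456  a^+=2.9021
step 2: x_pred=6.2222  r=-10.5822  x^+=0.5713  v^+=0.9299  a^+=-0.3555
step 3: x_pred=0.9691  r=-4.7691  x^+=-1.5776  v^+=-2.3828  a^+=-1.8235
step 4: x_pred=-2.8989  r=7.8189  x^+=1.2764  v^+=1.9173  a^+=0.5834
step 5: x_pred=2.2420  r=1.0680  x^+=2.8123  v^+=2.8960  a^+=0.9121
step 6: x_pred=4.2741  r=1.0959  x^+=4.8593  v^+=4.0475  a^+=1.2495
step 7: x_pred=6.8996  r=-1.6096  x^+=6.0401  v^+=3.5731  a^+=0.7540
step 8: x_pred=7.8027  r=-13.2227  x^+=0.7418  v^+=-4.7939  a^+=-3.3164

a_post = -3.3164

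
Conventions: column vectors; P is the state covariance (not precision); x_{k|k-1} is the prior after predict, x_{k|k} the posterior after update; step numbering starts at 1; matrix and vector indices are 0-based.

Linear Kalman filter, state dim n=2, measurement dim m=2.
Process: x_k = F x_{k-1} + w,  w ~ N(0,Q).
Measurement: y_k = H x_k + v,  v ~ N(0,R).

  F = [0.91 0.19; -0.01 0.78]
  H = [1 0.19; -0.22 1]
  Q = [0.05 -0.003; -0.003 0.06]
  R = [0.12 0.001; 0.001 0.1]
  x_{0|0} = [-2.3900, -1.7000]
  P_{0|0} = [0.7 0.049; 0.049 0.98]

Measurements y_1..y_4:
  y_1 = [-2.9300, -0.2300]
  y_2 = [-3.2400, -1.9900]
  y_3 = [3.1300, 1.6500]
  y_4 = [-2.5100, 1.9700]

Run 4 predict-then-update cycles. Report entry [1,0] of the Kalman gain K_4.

step 1: x^-=[-2.4979, -1.3021]  P^-=[0.6820 0.1706; 0.1706 0.6555]  S=[0.8905 0.1389; 0.1389 0.7135]  K=[0.8228 -0.1315; 0.2024 0.8268]  nu=[-0.1847, 0.5226]  x^+=[-2.7186, -0.9075]  P^+=[0.0969 0.0090; 0.0090 0.0849]
step 2: x^-=[-2.6463, -0.6806]  P^-=[0.1364 0.0151; 0.0151 0.1115]  S=[0.2662 0.0066; 0.0066 0.2115]  K=[0.5254 -0.0871; 0.1236 0.5077]  nu=[-0.4644, -1.8916]  x^+=[-2.7255, -1.6984]  P^+=[0.0619 0.0054; 0.0054 0.0521]
step 3: x^-=[-2.8029, -1.2975]  P^-=[0.1050 0.0080; 0.0080 0.0916]  S=[0.2314 0.0030; 0.0030 0.1932]  K=[0.4616 -0.0853; 0.1039 0.4635]  nu=[6.1795, 2.3308]  x^+=[-0.1490, 0.4249]  P^+=[0.0546 0.0039; 0.0039 0.0473]
step 4: x^-=[-0.0549, 0.3329]  P^-=[0.0983 0.0063; 0.0063 0.0887]  S=[0.2239 0.0023; 0.0023 0.1907]  K=[0.4451 -0.0856; 0.0988 0.4568]  nu=[-2.5183, 1.6250]  x^+=[-1.3151, 0.8264]  P^+=[0.0527 0.0035; 0.0035 0.0465]

K[1,0] = 0.0988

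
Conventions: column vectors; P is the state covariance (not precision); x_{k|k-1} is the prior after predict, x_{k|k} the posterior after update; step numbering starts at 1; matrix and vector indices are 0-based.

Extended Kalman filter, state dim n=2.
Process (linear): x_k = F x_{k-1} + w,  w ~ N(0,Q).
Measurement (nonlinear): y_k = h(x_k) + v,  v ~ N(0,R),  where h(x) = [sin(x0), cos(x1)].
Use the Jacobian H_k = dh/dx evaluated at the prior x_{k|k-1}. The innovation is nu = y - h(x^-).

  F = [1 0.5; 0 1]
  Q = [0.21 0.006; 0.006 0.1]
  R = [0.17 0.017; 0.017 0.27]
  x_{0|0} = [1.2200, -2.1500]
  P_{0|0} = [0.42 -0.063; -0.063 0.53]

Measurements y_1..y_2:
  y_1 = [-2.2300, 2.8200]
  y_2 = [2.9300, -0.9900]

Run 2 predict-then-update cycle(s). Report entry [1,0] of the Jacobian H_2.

H_jac[1,0] = 0.0000

step 1: x^-=[0.1450, -2.1500]  P^-=[0.6995 0.2080; 0.2080 0.6300]  H_jac=[0.9895 0.0000; 0.0000 0.8369]  S=[0.8549 0.1892; 0.1892 0.7113]  K=[0.8027 0.0312; 0.0814 0.7196]  nu=[-2.3745, 3.3674]  x^+=[-1.6562, 0.0798]  P^+=[0.1384 0.0264; 0.0264 0.2338]
step 2: x^-=[-1.6163, 0.0798]  P^-=[0.4333 0.1493; 0.1493 0.3338]  H_jac=[-0.0455 0.0000; 0.0000 -0.0797]  S=[0.1709 0.0175; 0.0175 0.2721]  K=[-0.1116 -0.0365; -0.0299 -0.0959]  nu=[3.9290, -1.9868]  x^+=[-1.9821, 0.1529]  P^+=[0.4306 0.1475; 0.1475 0.3311]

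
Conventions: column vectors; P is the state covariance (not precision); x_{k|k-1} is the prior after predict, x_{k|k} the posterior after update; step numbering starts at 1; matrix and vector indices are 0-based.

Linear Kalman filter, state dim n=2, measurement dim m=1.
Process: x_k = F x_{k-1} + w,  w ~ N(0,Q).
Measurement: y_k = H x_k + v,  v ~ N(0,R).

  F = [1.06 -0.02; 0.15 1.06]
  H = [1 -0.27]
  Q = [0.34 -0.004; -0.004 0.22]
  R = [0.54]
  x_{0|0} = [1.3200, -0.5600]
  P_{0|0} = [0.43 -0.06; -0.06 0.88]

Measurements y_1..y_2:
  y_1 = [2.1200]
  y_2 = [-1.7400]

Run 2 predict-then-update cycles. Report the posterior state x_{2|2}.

step 1: x^-=[1.4104, -0.3956]  P^-=[0.8260 -0.0215; -0.0215 1.1994]  S=[1.4651]  K=[0.5678; -0.2357]  nu=[0.6028]  x^+=[1.7527, -0.5377]  P^+=[0.3537 0.1746; 0.1746 1.1180]
step 2: x^-=[1.8686, -0.3071]  P^-=[0.7305 0.2242; 0.2242 1.5396]  S=[1.2617]  K=[0.5310; -0.1518]  nu=[-3.6915]  x^+=[-0.0917, 0.2534]  P^+=[0.3747 0.3259; 0.3259 1.5105]

x_post = [-0.0917, 0.2534]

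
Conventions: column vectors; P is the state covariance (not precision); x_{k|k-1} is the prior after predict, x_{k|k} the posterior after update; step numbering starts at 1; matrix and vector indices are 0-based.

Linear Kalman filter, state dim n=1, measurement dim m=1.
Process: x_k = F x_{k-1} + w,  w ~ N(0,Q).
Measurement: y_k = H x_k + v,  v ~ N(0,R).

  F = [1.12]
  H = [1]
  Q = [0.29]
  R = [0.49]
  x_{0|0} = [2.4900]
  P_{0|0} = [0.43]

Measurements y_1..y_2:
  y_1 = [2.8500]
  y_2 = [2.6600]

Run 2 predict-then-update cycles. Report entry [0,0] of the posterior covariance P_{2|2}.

step 1: x^-=[2.7888]  P^-=[0.8294]  S=[1.3194]  K=[0.6286]  nu=[0.0612]  x^+=[2.8273]  P^+=[0.3080]
step 2: x^-=[3.1665]  P^-=[0.6764]  S=[1.1664]  K=[0.5799]  nu=[-0.5065]  x^+=[2.8728]  P^+=[0.2841]

P_post[0,0] = 0.2841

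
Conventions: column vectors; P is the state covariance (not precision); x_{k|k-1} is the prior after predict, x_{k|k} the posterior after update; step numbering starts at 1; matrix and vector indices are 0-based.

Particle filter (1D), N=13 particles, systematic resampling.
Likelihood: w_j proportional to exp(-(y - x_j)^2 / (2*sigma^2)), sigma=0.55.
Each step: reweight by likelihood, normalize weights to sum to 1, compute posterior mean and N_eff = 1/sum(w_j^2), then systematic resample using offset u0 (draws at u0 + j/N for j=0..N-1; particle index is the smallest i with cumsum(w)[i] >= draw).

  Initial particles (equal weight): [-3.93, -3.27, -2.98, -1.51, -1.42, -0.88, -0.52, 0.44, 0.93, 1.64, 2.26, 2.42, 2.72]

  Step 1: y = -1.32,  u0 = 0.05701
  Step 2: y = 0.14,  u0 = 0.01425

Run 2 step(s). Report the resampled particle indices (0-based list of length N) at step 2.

step 1: w=[0.0000, 0.0006, 0.0035, 0.3122, 0.3260, 0.2406, 0.1151, 0.0020, 0.0001, 0.0000, 0.0000, 0.0000, 0.0000]  mean=-1.2173  Neff=3.6381  idx=[3, 3, 3, 3, 4, 4, 4, 4, 5, 5, 5, 6, 6]
step 2: w=[0.0068, 0.0068, 0.0068, 0.0068, 0.0110, 0.0110, 0.0110, 0.0110, 0.1101, 0.1101, 0.1101, 0.2992, 0.2992]  mean=-0.7056  Neff=4.6285  idx=[2, 8, 8, 9, 10, 10, 11, 11, 11, 12, 12, 12, 12]

resampled_idx = [2, 8, 8, 9, 10, 10, 11, 11, 11, 12, 12, 12, 12]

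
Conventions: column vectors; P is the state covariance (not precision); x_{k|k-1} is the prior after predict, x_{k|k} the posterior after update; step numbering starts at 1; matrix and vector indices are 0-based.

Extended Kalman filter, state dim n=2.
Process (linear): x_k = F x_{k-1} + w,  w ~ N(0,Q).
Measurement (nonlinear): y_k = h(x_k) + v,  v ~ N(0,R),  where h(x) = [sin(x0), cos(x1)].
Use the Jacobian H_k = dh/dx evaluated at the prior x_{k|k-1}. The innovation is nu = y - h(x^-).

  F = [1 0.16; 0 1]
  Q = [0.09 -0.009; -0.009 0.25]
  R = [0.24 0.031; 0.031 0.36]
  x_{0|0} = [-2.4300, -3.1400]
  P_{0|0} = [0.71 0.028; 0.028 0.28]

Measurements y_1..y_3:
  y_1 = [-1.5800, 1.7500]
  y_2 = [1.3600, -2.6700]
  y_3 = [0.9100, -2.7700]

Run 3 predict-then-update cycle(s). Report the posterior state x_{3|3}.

x_post = [-3.9422, -2.1885]

step 1: x^-=[-2.9324, -3.1400]  P^-=[0.8161 0.0638; 0.0638 0.5300]  H_jac=[-0.9782 0.0000; 0.0000 0.0016]  S=[1.0209 0.0309; 0.0309 0.3600]  K=[-0.7840 0.0676; -0.0614 0.0076]  nu=[-1.3723, 2.7500]  x^+=[-1.6706, -3.0349]  P^+=[0.1902 0.0148; 0.0148 0.5262]
step 2: x^-=[-2.1562, -3.0349]  P^-=[0.2984 0.0900; 0.0900 0.7762]  H_jac=[-0.5525 0.0000; 0.0000 0.1065]  S=[0.3311 0.0257; 0.0257 0.3688]  K=[-0.5027 0.0610; -0.1685 0.2359]  nu=[2.1935, -1.6757]  x^+=[-3.3612, -3.7998]  P^+=[0.2149 0.0600; 0.0600 0.7483]
step 3: x^-=[-3.9692, -3.7998]  P^-=[0.3433 0.1707; 0.1707 0.9983]  H_jac=[-0.6766 0.0000; 0.0000 -0.6117]  S=[0.3972 0.1016; 0.1016 0.7336]  K=[-0.5686 -0.0635; -0.0806 -0.8213]  nu=[0.1737, -1.9789]  x^+=[-3.9422, -2.1885]  P^+=[0.2046 0.0662; 0.0662 0.4874]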